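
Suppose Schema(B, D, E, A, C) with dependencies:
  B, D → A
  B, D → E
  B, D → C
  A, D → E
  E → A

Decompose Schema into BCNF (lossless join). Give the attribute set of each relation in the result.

{A, B, C, D}; {A, E}; {D, E}

Candidate key of the original relation: {B, D}.
In {A, B, C, D, E}, {A, D} is not a superkey ({A, D}⁺ restricted to this set is {A, D, E}), so split on A, D → E into {A, D, E} and {A, B, C, D}.
In {A, D, E}, {E} is not a superkey ({E}⁺ restricted to this set is {A, E}), so split on E → A into {A, E} and {D, E}.
{A, E} has no BCNF violation.
{D, E} has no BCNF violation.
{A, B, C, D} has no BCNF violation.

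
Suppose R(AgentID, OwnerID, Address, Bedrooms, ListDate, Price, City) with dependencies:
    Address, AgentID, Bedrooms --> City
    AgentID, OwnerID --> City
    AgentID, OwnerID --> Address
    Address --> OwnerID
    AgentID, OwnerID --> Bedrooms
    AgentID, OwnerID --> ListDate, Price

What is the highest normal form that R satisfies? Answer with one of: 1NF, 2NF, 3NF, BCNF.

3NF

Candidate keys: {Address, AgentID}, {AgentID, OwnerID}. Prime attributes: {Address, AgentID, OwnerID}.
Address --> OwnerID: {Address}⁺ = {Address, OwnerID}, which is not all of the attributes, so the left side is not a superkey — BCNF is violated.
Since {OwnerID} ⊆ prime attributes and every other non-superkey FD also has a prime right side, the schema is in 3NF.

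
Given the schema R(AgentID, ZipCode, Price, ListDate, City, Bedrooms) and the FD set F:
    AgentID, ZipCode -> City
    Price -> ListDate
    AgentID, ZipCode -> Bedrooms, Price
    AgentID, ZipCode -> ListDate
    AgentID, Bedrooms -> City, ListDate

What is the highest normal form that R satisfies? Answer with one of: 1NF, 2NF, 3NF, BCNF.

Candidate key: {AgentID, ZipCode}. Prime attributes: {AgentID, ZipCode}.
For Price -> ListDate we have {Price}⁺ = {ListDate, Price}; {Price} is not a superkey, so BCNF fails.
Price -> ListDate has non-prime {ListDate} on the right and a non-superkey on the left, so 3NF fails.
Checking every proper subset of each key, none determines a non-prime attribute — 2NF is satisfied.

2NF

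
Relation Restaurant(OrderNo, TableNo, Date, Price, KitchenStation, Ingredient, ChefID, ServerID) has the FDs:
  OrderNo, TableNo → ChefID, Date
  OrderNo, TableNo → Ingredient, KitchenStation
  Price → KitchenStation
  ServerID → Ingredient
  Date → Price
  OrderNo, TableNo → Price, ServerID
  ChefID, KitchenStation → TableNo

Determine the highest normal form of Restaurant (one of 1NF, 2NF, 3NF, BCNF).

Candidate keys: {ChefID, Date, OrderNo}, {ChefID, KitchenStation, OrderNo}, {ChefID, OrderNo, Price}, {OrderNo, TableNo}. Prime attributes: {ChefID, Date, KitchenStation, OrderNo, Price, TableNo}.
For Price → KitchenStation we have {Price}⁺ = {KitchenStation, Price}; {Price} is not a superkey, so BCNF fails.
ServerID → Ingredient determines the non-prime attribute {Ingredient} from a non-superkey — 3NF is violated.
Checking every proper subset of each key, none determines a non-prime attribute — 2NF is satisfied.

2NF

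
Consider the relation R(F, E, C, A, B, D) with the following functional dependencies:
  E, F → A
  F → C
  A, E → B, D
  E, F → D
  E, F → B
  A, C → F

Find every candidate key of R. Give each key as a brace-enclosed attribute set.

No FD produces {E}, so it must be in every candidate key.
{E, F}⁺ = {A, B, C, D, E, F} — all of the relation — so {E, F} is a candidate key.
{A, C, E}⁺ = {A, B, C, D, E, F} — all of the relation — so {A, C, E} is a candidate key.
These are minimal and exhaustive — every other superkey contains one of them.

{A, C, E}, {E, F}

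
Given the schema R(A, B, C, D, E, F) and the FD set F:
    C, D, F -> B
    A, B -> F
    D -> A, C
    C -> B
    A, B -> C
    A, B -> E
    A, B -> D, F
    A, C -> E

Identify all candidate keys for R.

{A, B}, {A, C}, {D}

Closure of {D} is {A, B, C, D, E, F}, the whole schema; {D} is a candidate key.
Closure of {A, B} is {A, B, C, D, E, F}, the whole schema; {A, B} is a candidate key.
Closure of {A, C} is {A, B, C, D, E, F}, the whole schema; {A, C} is a candidate key.
Any other superkey properly contains one of these, so there are no further candidate keys.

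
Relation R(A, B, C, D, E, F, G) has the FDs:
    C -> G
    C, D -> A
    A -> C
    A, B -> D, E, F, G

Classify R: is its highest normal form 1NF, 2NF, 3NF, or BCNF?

Candidate keys: {A, B}, {B, C, D}. Prime attributes: {A, B, C, D}.
For C -> G we have {C}⁺ = {C, G}; {C} is not a superkey, so BCNF fails.
Because {G} is non-prime and the left side of C -> G is not a superkey, the relation is not in 3NF.
{A} is a proper subset of the key {A, B}, and {A}⁺ contains the non-prime attribute {G} — a partial dependency, so 2NF is violated.

1NF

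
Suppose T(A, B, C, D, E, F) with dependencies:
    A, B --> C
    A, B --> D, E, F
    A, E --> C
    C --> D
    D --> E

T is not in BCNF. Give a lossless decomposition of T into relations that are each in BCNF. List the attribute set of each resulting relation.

Candidate key of the original relation: {A, B}.
{A, B, C, D, E, F}: {A, E} determines {A, C, D, E} here but is not a superkey — split on A, E --> C, D, giving {A, C, D, E} and {A, B, E, F}.
{A, C, D, E}: {C} determines {C, D, E} here but is not a superkey — split on C --> D, E, giving {C, D, E} and {A, C}.
{C, D, E}: {D} determines {D, E} here but is not a superkey — split on D --> E, giving {D, E} and {C, D}.
{D, E}: every determinant is a superkey — BCNF.
{C, D}: every determinant is a superkey — BCNF.
{A, C}: every determinant is a superkey — BCNF.
{A, B, E, F}: every determinant is a superkey — BCNF.

{A, B, E, F}; {A, C}; {C, D}; {D, E}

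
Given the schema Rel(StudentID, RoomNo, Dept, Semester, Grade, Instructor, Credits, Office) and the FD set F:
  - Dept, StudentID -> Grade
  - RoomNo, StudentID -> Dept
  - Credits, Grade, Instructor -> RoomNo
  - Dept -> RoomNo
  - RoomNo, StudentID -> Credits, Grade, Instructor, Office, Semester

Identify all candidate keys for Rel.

No FD produces {StudentID}, so it must be in every candidate key.
{Dept, StudentID}⁺ = {Credits, Dept, Grade, Instructor, Office, RoomNo, Semester, StudentID} — all of the relation — so {Dept, StudentID} is a candidate key.
{RoomNo, StudentID}⁺ = {Credits, Dept, Grade, Instructor, Office, RoomNo, Semester, StudentID} — all of the relation — so {RoomNo, StudentID} is a candidate key.
{Credits, Grade, Instructor, StudentID}⁺ = {Credits, Dept, Grade, Instructor, Office, RoomNo, Semester, StudentID} — all of the relation — so {Credits, Grade, Instructor, StudentID} is a candidate key.
These are minimal and exhaustive — every other superkey contains one of them.

{Credits, Grade, Instructor, StudentID}, {Dept, StudentID}, {RoomNo, StudentID}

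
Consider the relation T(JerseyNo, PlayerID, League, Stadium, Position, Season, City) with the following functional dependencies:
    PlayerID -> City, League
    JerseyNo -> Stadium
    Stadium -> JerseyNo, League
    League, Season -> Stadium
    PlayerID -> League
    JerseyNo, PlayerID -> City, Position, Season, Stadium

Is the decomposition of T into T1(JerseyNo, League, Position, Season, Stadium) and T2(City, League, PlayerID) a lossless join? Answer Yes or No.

The shared attributes are {League} and {League}⁺ = {League}.
The closure covers neither T1 nor T2 entirely; the join is not lossless.

No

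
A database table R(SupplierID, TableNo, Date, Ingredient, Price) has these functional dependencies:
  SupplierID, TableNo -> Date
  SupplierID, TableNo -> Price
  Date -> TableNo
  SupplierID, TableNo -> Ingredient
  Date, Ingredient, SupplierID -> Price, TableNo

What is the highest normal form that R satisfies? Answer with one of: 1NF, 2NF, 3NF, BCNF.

Candidate keys: {Date, SupplierID}, {SupplierID, TableNo}. Prime attributes: {Date, SupplierID, TableNo}.
Date -> TableNo: {Date}⁺ = {Date, TableNo}, which is not all of the attributes, so the left side is not a superkey — BCNF is violated.
Since {TableNo} ⊆ prime attributes and every other non-superkey FD also has a prime right side, the schema is in 3NF.

3NF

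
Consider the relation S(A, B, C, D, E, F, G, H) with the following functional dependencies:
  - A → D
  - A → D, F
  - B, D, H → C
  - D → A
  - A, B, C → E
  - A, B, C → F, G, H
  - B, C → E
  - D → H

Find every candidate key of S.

{A, B}, {B, D}

No FD produces {B}, so it must be in every candidate key.
{A, B}⁺ = {A, B, C, D, E, F, G, H} — all of the relation — so {A, B} is a candidate key.
{B, D}⁺ = {A, B, C, D, E, F, G, H} — all of the relation — so {B, D} is a candidate key.
These are minimal and exhaustive — every other superkey contains one of them.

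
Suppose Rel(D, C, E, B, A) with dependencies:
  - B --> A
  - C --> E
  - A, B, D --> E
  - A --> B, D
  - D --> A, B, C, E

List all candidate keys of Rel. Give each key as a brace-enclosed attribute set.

{A}, {B}, {D}

{A}⁺ = {A, B, C, D, E} — all of the relation — so {A} is a candidate key.
{B}⁺ = {A, B, C, D, E} — all of the relation — so {B} is a candidate key.
{D}⁺ = {A, B, C, D, E} — all of the relation — so {D} is a candidate key.
These are minimal and exhaustive — every other superkey contains one of them.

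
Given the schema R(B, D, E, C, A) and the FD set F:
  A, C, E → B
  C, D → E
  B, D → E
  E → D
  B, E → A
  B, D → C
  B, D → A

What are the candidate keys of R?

{B, D}⁺ = {A, B, C, D, E}, which is every attribute, so {B, D} is a candidate key.
{B, E}⁺ = {A, B, C, D, E}, which is every attribute, so {B, E} is a candidate key.
{A, C, D}⁺ = {A, B, C, D, E}, which is every attribute, so {A, C, D} is a candidate key.
{A, C, E}⁺ = {A, B, C, D, E}, which is every attribute, so {A, C, E} is a candidate key.
No proper subset of any of these is a key, and no other minimal superkey exists.

{A, C, D}, {A, C, E}, {B, D}, {B, E}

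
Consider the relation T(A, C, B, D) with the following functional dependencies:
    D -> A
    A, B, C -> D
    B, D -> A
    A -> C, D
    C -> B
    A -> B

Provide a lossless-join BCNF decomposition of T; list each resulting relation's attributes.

{A, C, D}; {B, C}

Candidate keys of the original relation: {A}, {D}.
{A, B, C, D}: {C} determines {B, C} here but is not a superkey — split on C -> B, giving {B, C} and {A, C, D}.
{B, C} is in BCNF.
{A, C, D} is in BCNF.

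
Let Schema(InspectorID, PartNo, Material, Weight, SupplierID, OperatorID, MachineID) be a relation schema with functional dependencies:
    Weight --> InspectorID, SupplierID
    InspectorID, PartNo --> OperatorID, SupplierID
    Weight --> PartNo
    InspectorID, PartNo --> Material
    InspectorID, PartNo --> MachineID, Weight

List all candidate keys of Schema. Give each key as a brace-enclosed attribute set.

{InspectorID, PartNo}, {Weight}

{Weight}⁺ = {InspectorID, MachineID, Material, OperatorID, PartNo, SupplierID, Weight} — all of the relation — so {Weight} is a candidate key.
{InspectorID, PartNo}⁺ = {InspectorID, MachineID, Material, OperatorID, PartNo, SupplierID, Weight} — all of the relation — so {InspectorID, PartNo} is a candidate key.
No proper subset of any of these is a key, and no other minimal superkey exists.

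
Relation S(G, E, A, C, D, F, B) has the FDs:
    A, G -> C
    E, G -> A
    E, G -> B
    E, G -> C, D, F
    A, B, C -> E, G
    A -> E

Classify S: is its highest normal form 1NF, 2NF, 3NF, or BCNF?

3NF

Candidate keys: {A, B, C}, {A, G}, {E, G}. Prime attributes: {A, B, C, E, G}.
For A -> E we have {A}⁺ = {A, E}; {A} is not a superkey, so BCNF fails.
Since {E} ⊆ prime attributes and every other non-superkey FD also has a prime right side, the schema is in 3NF.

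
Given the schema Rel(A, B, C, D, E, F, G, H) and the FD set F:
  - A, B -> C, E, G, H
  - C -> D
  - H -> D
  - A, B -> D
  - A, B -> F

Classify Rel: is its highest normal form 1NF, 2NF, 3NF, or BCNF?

Candidate key: {A, B}. Prime attributes: {A, B}.
C -> D: {C}⁺ = {C, D}, which is not all of the attributes, so the left side is not a superkey — BCNF is violated.
C -> D has non-prime {D} on the right and a non-superkey on the left, so 3NF fails.
No non-prime attribute depends on a proper subset of any candidate key, so 2NF holds.

2NF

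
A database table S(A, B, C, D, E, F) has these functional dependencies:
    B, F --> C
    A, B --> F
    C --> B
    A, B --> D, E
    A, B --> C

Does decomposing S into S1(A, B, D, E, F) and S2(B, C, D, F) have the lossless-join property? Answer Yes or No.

S1 ∩ S2 = {B, D, F}; its closure under F is {B, C, D, F}.
S2 is contained in that closure, so S1 ∩ S2 --> S2 holds and the join is lossless.

Yes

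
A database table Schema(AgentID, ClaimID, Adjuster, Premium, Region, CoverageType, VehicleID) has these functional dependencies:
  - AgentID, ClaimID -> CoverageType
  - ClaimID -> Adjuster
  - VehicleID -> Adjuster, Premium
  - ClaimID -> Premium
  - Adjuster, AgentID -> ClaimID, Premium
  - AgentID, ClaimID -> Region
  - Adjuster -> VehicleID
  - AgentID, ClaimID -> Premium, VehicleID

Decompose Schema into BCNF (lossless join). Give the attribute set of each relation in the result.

Candidate keys of the original relation: {Adjuster, AgentID}, {AgentID, ClaimID}, {AgentID, VehicleID}.
{Adjuster, AgentID, ClaimID, CoverageType, Premium, Region, VehicleID}: {ClaimID} determines {Adjuster, ClaimID, Premium, VehicleID} here but is not a superkey — split on ClaimID -> Adjuster, Premium, VehicleID, giving {Adjuster, ClaimID, Premium, VehicleID} and {AgentID, ClaimID, CoverageType, Region}.
{Adjuster, ClaimID, Premium, VehicleID}: {VehicleID} determines {Adjuster, Premium, VehicleID} here but is not a superkey — split on VehicleID -> Adjuster, Premium, giving {Adjuster, Premium, VehicleID} and {ClaimID, VehicleID}.
{Adjuster, Premium, VehicleID} is in BCNF.
{ClaimID, VehicleID} is in BCNF.
{AgentID, ClaimID, CoverageType, Region} is in BCNF.

{Adjuster, Premium, VehicleID}; {AgentID, ClaimID, CoverageType, Region}; {ClaimID, VehicleID}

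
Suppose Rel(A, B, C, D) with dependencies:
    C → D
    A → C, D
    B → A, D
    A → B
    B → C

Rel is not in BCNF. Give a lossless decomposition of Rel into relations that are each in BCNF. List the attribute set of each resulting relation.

Candidate keys of the original relation: {A}, {B}.
{A, B, C, D}: {C} determines {C, D} here but is not a superkey — split on C → D, giving {C, D} and {A, B, C}.
{C, D}: every determinant is a superkey — BCNF.
{A, B, C}: every determinant is a superkey — BCNF.

{A, B, C}; {C, D}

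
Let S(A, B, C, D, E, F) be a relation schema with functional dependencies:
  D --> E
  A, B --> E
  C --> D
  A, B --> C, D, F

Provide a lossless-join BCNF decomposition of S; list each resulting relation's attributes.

{A, B, C, F}; {C, D}; {D, E}

Candidate key of the original relation: {A, B}.
Within {A, B, C, D, E, F}: {D}⁺ ∩ {A, B, C, D, E, F} = {D, E}, not the whole set, so D --> E violates BCNF; decompose into {D, E} and {A, B, C, D, F}.
{D, E} is in BCNF.
Within {A, B, C, D, F}: {C}⁺ ∩ {A, B, C, D, F} = {C, D}, not the whole set, so C --> D violates BCNF; decompose into {C, D} and {A, B, C, F}.
{C, D} is in BCNF.
{A, B, C, F} is in BCNF.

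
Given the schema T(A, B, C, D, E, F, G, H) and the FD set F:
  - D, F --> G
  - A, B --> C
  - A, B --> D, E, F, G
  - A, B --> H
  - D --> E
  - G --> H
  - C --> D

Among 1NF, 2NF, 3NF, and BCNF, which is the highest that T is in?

Candidate key: {A, B}. Prime attributes: {A, B}.
D, F --> G: {D, F}⁺ = {D, E, F, G, H}, which is not all of the attributes, so the left side is not a superkey — BCNF is violated.
D, F --> G has non-prime {G} on the right and a non-superkey on the left, so 3NF fails.
No proper subset of a key has a non-prime attribute in its closure, so there is no partial dependency; 2NF holds.

2NF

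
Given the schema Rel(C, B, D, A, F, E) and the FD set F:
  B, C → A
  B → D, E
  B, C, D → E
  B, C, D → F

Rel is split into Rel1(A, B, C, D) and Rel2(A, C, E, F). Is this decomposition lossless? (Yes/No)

Common attributes: {A, C}; their closure is {A, C}.
The closure covers neither Rel1 nor Rel2 entirely; the join is not lossless.

No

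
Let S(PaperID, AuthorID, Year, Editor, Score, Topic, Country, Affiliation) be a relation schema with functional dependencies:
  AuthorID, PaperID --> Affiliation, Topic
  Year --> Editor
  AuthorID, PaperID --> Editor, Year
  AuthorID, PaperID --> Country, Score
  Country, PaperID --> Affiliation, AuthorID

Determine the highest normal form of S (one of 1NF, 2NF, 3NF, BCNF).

2NF

Candidate keys: {AuthorID, PaperID}, {Country, PaperID}. Prime attributes: {AuthorID, Country, PaperID}.
For Year --> Editor we have {Year}⁺ = {Editor, Year}; {Year} is not a superkey, so BCNF fails.
Year --> Editor determines the non-prime attribute {Editor} from a non-superkey — 3NF is violated.
No proper subset of a key has a non-prime attribute in its closure, so there is no partial dependency; 2NF holds.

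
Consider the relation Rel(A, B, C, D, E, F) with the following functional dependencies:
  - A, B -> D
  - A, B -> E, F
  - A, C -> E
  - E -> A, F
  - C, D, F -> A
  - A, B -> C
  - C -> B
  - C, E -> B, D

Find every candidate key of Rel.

Closure of {A, B} is {A, B, C, D, E, F}, the whole schema; {A, B} is a candidate key.
Closure of {A, C} is {A, B, C, D, E, F}, the whole schema; {A, C} is a candidate key.
Closure of {B, E} is {A, B, C, D, E, F}, the whole schema; {B, E} is a candidate key.
Closure of {C, E} is {A, B, C, D, E, F}, the whole schema; {C, E} is a candidate key.
Closure of {C, D, F} is {A, B, C, D, E, F}, the whole schema; {C, D, F} is a candidate key.
No proper subset of any of these is a key, and no other minimal superkey exists.

{A, B}, {A, C}, {B, E}, {C, D, F}, {C, E}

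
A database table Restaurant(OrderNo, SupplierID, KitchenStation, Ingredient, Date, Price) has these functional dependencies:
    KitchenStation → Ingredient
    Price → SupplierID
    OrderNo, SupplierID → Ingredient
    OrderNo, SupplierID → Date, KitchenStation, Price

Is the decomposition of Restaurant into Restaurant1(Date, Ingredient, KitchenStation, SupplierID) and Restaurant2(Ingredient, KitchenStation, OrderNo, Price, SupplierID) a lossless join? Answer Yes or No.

No

The shared attributes are {Ingredient, KitchenStation, SupplierID} and {Ingredient, KitchenStation, SupplierID}⁺ = {Ingredient, KitchenStation, SupplierID}.
Neither Restaurant1 nor Restaurant2 is contained in that closure, so the decomposition is lossy.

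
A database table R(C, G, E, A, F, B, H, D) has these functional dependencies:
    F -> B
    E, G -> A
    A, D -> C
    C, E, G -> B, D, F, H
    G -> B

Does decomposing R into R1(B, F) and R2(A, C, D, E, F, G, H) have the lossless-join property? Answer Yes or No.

Common attributes: {F}; their closure is {B, F}.
This includes all of R1, so the common attributes are a superkey of R1 — the join is lossless.

Yes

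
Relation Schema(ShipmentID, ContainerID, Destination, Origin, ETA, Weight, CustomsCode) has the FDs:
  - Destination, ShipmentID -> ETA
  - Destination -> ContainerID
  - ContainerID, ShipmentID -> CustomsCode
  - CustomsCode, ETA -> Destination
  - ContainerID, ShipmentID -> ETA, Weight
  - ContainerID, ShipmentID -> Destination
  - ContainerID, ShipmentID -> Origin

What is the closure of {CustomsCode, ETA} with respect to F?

{ContainerID, CustomsCode, Destination, ETA}

Start with {CustomsCode, ETA}.
CustomsCode, ETA -> Destination applies; add {Destination} → now {CustomsCode, Destination, ETA}.
Destination -> ContainerID applies; add {ContainerID} → now {ContainerID, CustomsCode, Destination, ETA}.
No further FD applies.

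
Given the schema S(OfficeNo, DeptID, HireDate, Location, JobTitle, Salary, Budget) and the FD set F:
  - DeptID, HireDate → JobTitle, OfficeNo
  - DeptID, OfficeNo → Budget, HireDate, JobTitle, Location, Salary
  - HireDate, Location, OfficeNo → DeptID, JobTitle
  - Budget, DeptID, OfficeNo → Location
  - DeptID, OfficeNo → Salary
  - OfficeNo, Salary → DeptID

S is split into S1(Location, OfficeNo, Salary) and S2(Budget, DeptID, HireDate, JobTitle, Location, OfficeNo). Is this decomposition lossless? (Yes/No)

S1 ∩ S2 = {Location, OfficeNo}; its closure under F is {Location, OfficeNo}.
Neither S1 nor S2 is contained in that closure, so the decomposition is lossy.

No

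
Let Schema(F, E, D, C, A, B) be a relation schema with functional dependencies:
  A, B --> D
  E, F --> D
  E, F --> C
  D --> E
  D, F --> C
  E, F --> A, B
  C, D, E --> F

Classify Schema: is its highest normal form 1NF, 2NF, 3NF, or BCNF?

3NF

Candidate keys: {A, B, C}, {A, B, F}, {C, D}, {D, F}, {E, F}. Prime attributes: {A, B, C, D, E, F}.
For A, B --> D we have {A, B}⁺ = {A, B, D, E}; {A, B} is not a superkey, so BCNF fails.
But every attribute on its right side ({D}) is prime, and the same holds for every other non-superkey FD, so 3NF still holds.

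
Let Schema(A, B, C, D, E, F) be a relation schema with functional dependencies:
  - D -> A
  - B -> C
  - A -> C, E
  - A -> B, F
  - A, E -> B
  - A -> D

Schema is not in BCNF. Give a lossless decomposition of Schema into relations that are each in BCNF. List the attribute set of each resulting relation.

Candidate keys of the original relation: {A}, {D}.
In {A, B, C, D, E, F}, {B} is not a superkey ({B}⁺ restricted to this set is {B, C}), so split on B -> C into {B, C} and {A, B, D, E, F}.
{B, C} has no BCNF violation.
{A, B, D, E, F} has no BCNF violation.

{A, B, D, E, F}; {B, C}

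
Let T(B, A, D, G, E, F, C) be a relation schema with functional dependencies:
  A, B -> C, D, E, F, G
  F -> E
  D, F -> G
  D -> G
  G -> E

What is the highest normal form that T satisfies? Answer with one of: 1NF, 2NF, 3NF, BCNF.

Candidate key: {A, B}. Prime attributes: {A, B}.
F -> E breaks BCNF: {F}⁺ = {E, F}, so {F} is not a superkey.
Because {E} is non-prime and the left side of F -> E is not a superkey, the relation is not in 3NF.
No proper subset of a key has a non-prime attribute in its closure, so there is no partial dependency; 2NF holds.

2NF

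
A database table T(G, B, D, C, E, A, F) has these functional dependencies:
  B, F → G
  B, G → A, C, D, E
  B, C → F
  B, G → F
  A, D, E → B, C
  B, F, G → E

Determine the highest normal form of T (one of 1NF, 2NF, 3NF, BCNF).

Candidate keys: {A, D, E}, {B, C}, {B, F}, {B, G}. Prime attributes: {A, B, C, D, E, F, G}.
Each dependency's left side is a superkey — BCNF holds.

BCNF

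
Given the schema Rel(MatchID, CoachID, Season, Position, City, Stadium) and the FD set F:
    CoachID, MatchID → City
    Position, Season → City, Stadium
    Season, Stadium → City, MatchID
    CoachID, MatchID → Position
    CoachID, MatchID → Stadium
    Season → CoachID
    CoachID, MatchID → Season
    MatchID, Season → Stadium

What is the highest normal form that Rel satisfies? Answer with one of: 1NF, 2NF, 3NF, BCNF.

Candidate keys: {CoachID, MatchID}, {MatchID, Season}, {Position, Season}, {Season, Stadium}. Prime attributes: {CoachID, MatchID, Position, Season, Stadium}.
For Season → CoachID we have {Season}⁺ = {CoachID, Season}; {Season} is not a superkey, so BCNF fails.
Its right-hand attributes {CoachID} are all prime, as are those of every other non-superkey FD — the relation is in 3NF.

3NF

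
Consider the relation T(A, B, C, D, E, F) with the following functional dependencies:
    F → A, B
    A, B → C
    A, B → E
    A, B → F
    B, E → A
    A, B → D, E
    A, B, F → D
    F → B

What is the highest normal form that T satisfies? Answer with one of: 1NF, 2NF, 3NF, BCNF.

BCNF

Candidate keys: {A, B}, {B, E}, {F}. Prime attributes: {A, B, E, F}.
Each dependency's left side is a superkey — BCNF holds.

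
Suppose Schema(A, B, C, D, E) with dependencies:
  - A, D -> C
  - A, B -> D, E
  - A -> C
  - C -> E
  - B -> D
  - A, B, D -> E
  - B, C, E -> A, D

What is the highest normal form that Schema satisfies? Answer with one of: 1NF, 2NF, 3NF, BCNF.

Candidate keys: {A, B}, {B, C}. Prime attributes: {A, B, C}.
A, D -> C: {A, D}⁺ = {A, C, D, E}, which is not all of the attributes, so the left side is not a superkey — BCNF is violated.
Because {E} is non-prime and the left side of C -> E is not a superkey, the relation is not in 3NF.
{A} is a proper subset of the key {A, B}, and {A}⁺ contains the non-prime attribute {E} — a partial dependency, so 2NF is violated.

1NF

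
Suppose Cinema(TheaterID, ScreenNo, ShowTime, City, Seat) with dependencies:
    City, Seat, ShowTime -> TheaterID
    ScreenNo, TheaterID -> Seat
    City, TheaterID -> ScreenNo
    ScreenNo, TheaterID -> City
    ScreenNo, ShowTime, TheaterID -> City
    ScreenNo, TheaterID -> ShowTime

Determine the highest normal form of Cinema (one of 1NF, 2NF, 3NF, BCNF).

BCNF

Candidate keys: {City, Seat, ShowTime}, {City, TheaterID}, {ScreenNo, TheaterID}. Prime attributes: {City, ScreenNo, Seat, ShowTime, TheaterID}.
Every FD has a superkey on the left, so the relation is in BCNF.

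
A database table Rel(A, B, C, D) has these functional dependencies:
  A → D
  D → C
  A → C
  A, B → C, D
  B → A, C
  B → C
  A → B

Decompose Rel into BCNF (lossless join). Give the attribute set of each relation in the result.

Candidate keys of the original relation: {A}, {B}.
{A, B, C, D}: {D} determines {C, D} here but is not a superkey — split on D → C, giving {C, D} and {A, B, D}.
{C, D}: every determinant is a superkey — BCNF.
{A, B, D}: every determinant is a superkey — BCNF.

{A, B, D}; {C, D}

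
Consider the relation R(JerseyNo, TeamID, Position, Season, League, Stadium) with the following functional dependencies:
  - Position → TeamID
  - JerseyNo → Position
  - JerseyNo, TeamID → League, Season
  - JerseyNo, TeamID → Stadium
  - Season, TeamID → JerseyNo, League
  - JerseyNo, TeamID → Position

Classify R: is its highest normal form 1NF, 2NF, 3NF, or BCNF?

Candidate keys: {JerseyNo}, {Position, Season}, {Season, TeamID}. Prime attributes: {JerseyNo, Position, Season, TeamID}.
For Position → TeamID we have {Position}⁺ = {Position, TeamID}; {Position} is not a superkey, so BCNF fails.
Since {TeamID} ⊆ prime attributes and every other non-superkey FD also has a prime right side, the schema is in 3NF.

3NF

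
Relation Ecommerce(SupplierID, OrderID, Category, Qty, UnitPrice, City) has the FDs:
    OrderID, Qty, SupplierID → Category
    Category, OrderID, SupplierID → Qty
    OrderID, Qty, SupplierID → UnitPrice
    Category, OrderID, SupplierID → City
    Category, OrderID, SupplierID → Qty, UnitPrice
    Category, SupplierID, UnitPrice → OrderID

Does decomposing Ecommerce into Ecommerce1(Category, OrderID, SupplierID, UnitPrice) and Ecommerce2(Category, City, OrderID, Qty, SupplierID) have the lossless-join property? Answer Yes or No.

Yes

Common attributes: {Category, OrderID, SupplierID}; their closure is {Category, City, OrderID, Qty, SupplierID, UnitPrice}.
Ecommerce1 is contained in that closure, so Ecommerce1 ∩ Ecommerce2 → Ecommerce1 holds and the join is lossless.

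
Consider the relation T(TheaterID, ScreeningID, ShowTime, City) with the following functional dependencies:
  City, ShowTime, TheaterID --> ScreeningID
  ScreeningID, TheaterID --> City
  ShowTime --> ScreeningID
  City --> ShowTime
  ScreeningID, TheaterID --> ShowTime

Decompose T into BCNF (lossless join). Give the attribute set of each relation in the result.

{City, ShowTime}; {City, TheaterID}; {ScreeningID, ShowTime}

Candidate keys of the original relation: {City, TheaterID}, {ScreeningID, TheaterID}, {ShowTime, TheaterID}.
{City, ScreeningID, ShowTime, TheaterID}: {ShowTime} determines {ScreeningID, ShowTime} here but is not a superkey — split on ShowTime --> ScreeningID, giving {ScreeningID, ShowTime} and {City, ShowTime, TheaterID}.
{ScreeningID, ShowTime} is in BCNF.
{City, ShowTime, TheaterID}: {City} determines {City, ShowTime} here but is not a superkey — split on City --> ShowTime, giving {City, ShowTime} and {City, TheaterID}.
{City, ShowTime} is in BCNF.
{City, TheaterID} is in BCNF.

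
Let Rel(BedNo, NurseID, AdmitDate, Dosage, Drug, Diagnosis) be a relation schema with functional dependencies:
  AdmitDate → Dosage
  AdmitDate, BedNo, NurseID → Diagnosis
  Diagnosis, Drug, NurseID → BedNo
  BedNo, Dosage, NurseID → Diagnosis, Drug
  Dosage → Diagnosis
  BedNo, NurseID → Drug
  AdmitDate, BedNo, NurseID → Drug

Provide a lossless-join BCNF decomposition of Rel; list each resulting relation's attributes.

{AdmitDate, BedNo, NurseID}; {AdmitDate, Dosage}; {BedNo, Drug, NurseID}; {Diagnosis, Dosage}

Candidate keys of the original relation: {AdmitDate, BedNo, NurseID}, {AdmitDate, Drug, NurseID}.
Within {AdmitDate, BedNo, Diagnosis, Dosage, Drug, NurseID}: {AdmitDate}⁺ ∩ {AdmitDate, BedNo, Diagnosis, Dosage, Drug, NurseID} = {AdmitDate, Diagnosis, Dosage}, not the whole set, so AdmitDate → Diagnosis, Dosage violates BCNF; decompose into {AdmitDate, Diagnosis, Dosage} and {AdmitDate, BedNo, Drug, NurseID}.
Within {AdmitDate, Diagnosis, Dosage}: {Dosage}⁺ ∩ {AdmitDate, Diagnosis, Dosage} = {Diagnosis, Dosage}, not the whole set, so Dosage → Diagnosis violates BCNF; decompose into {Diagnosis, Dosage} and {AdmitDate, Dosage}.
{Diagnosis, Dosage} has no BCNF violation.
{AdmitDate, Dosage} has no BCNF violation.
Within {AdmitDate, BedNo, Drug, NurseID}: {BedNo, NurseID}⁺ ∩ {AdmitDate, BedNo, Drug, NurseID} = {BedNo, Drug, NurseID}, not the whole set, so BedNo, NurseID → Drug violates BCNF; decompose into {BedNo, Drug, NurseID} and {AdmitDate, BedNo, NurseID}.
{BedNo, Drug, NurseID} has no BCNF violation.
{AdmitDate, BedNo, NurseID} has no BCNF violation.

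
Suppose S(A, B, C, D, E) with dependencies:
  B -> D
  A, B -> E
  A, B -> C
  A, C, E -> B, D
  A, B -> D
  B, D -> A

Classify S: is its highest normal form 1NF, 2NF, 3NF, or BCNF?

BCNF

Candidate keys: {A, C, E}, {B}. Prime attributes: {A, B, C, E}.
Every FD has a superkey on the left, so the relation is in BCNF.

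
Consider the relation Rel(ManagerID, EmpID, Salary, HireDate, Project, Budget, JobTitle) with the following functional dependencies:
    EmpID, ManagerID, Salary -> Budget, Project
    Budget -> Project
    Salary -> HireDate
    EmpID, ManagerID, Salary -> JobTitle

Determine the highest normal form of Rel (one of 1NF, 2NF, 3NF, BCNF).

Candidate key: {EmpID, ManagerID, Salary}. Prime attributes: {EmpID, ManagerID, Salary}.
Budget -> Project: {Budget}⁺ = {Budget, Project}, which is not all of the attributes, so the left side is not a superkey — BCNF is violated.
Budget -> Project has non-prime {Project} on the right and a non-superkey on the left, so 3NF fails.
{Salary} is a proper subset of the key {EmpID, ManagerID, Salary}, and {Salary}⁺ contains the non-prime attribute {HireDate} — a partial dependency, so 2NF is violated.

1NF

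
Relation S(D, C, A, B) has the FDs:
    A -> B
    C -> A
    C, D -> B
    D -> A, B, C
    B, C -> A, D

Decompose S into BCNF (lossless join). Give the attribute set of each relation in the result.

Candidate keys of the original relation: {C}, {D}.
Within {A, B, C, D}: {A}⁺ ∩ {A, B, C, D} = {A, B}, not the whole set, so A -> B violates BCNF; decompose into {A, B} and {A, C, D}.
{A, B} is in BCNF.
{A, C, D} is in BCNF.

{A, B}; {A, C, D}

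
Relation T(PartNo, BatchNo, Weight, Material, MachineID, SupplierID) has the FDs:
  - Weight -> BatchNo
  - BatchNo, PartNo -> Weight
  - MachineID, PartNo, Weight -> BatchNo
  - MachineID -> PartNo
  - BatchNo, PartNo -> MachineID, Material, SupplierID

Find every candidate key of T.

{BatchNo, MachineID}, {BatchNo, PartNo}, {MachineID, Weight}, {PartNo, Weight}

Closure of {BatchNo, MachineID} is {BatchNo, MachineID, Material, PartNo, SupplierID, Weight}, the whole schema; {BatchNo, MachineID} is a candidate key.
Closure of {BatchNo, PartNo} is {BatchNo, MachineID, Material, PartNo, SupplierID, Weight}, the whole schema; {BatchNo, PartNo} is a candidate key.
Closure of {MachineID, Weight} is {BatchNo, MachineID, Material, PartNo, SupplierID, Weight}, the whole schema; {MachineID, Weight} is a candidate key.
Closure of {PartNo, Weight} is {BatchNo, MachineID, Material, PartNo, SupplierID, Weight}, the whole schema; {PartNo, Weight} is a candidate key.
Any other superkey properly contains one of these, so there are no further candidate keys.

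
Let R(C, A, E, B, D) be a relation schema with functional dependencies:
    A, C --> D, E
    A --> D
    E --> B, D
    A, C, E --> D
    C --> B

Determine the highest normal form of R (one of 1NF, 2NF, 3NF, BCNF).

Candidate key: {A, C}. Prime attributes: {A, C}.
A --> D breaks BCNF: {A}⁺ = {A, D}, so {A} is not a superkey.
Because {D} is non-prime and the left side of A --> D is not a superkey, the relation is not in 3NF.
{A} is a proper subset of the key {A, C}, and {A}⁺ contains the non-prime attribute {D} — a partial dependency, so 2NF is violated.

1NF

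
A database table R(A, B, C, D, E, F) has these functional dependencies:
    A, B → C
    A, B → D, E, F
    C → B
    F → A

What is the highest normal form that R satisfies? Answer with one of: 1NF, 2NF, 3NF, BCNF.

3NF

Candidate keys: {A, B}, {A, C}, {B, F}, {C, F}. Prime attributes: {A, B, C, F}.
C → B: {C}⁺ = {B, C}, which is not all of the attributes, so the left side is not a superkey — BCNF is violated.
Its right-hand attributes {B} are all prime, as are those of every other non-superkey FD — the relation is in 3NF.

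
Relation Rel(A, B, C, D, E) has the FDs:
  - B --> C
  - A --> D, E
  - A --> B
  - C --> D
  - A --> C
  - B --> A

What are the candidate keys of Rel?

{A}, {B}

{A}⁺ = {A, B, C, D, E}, which is every attribute, so {A} is a candidate key.
{B}⁺ = {A, B, C, D, E}, which is every attribute, so {B} is a candidate key.
These are minimal and exhaustive — every other superkey contains one of them.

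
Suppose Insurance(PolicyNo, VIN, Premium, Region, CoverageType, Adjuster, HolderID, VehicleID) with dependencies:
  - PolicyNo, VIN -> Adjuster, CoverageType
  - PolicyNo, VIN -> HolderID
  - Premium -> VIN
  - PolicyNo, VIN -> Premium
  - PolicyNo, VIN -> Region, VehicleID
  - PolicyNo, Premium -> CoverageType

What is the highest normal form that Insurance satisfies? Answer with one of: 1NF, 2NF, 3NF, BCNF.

3NF

Candidate keys: {PolicyNo, Premium}, {PolicyNo, VIN}. Prime attributes: {PolicyNo, Premium, VIN}.
Premium -> VIN breaks BCNF: {Premium}⁺ = {Premium, VIN}, so {Premium} is not a superkey.
Since {VIN} ⊆ prime attributes and every other non-superkey FD also has a prime right side, the schema is in 3NF.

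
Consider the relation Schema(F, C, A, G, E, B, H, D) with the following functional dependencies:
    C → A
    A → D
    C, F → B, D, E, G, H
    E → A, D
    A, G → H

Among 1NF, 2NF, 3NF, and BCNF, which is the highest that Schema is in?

1NF

Candidate key: {C, F}. Prime attributes: {C, F}.
C → A: {C}⁺ = {A, C, D}, which is not all of the attributes, so the left side is not a superkey — BCNF is violated.
C → A has non-prime {A} on the right and a non-superkey on the left, so 3NF fails.
{C} is a proper subset of the key {C, F}, and {C}⁺ contains the non-prime attributes {A, D} — a partial dependency, so 2NF is violated.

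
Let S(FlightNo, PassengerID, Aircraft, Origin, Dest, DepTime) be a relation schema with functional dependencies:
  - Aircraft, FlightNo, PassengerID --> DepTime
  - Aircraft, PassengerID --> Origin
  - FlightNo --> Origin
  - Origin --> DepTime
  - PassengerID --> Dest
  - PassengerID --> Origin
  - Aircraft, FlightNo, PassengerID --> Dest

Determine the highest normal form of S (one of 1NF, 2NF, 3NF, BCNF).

1NF

Candidate key: {Aircraft, FlightNo, PassengerID}. Prime attributes: {Aircraft, FlightNo, PassengerID}.
Aircraft, PassengerID --> Origin: {Aircraft, PassengerID}⁺ = {Aircraft, DepTime, Dest, Origin, PassengerID}, which is not all of the attributes, so the left side is not a superkey — BCNF is violated.
Aircraft, PassengerID --> Origin determines the non-prime attribute {Origin} from a non-superkey — 3NF is violated.
{FlightNo} is a proper subset of the key {Aircraft, FlightNo, PassengerID}, and {FlightNo}⁺ contains the non-prime attributes {DepTime, Origin} — a partial dependency, so 2NF is violated.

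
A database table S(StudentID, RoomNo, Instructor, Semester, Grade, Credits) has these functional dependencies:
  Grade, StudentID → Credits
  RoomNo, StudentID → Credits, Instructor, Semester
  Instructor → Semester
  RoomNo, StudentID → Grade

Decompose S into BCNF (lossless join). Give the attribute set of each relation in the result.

Candidate key of the original relation: {RoomNo, StudentID}.
{Credits, Grade, Instructor, RoomNo, Semester, StudentID}: {Grade, StudentID} determines {Credits, Grade, StudentID} here but is not a superkey — split on Grade, StudentID → Credits, giving {Credits, Grade, StudentID} and {Grade, Instructor, RoomNo, Semester, StudentID}.
{Credits, Grade, StudentID} has no BCNF violation.
{Grade, Instructor, RoomNo, Semester, StudentID}: {Instructor} determines {Instructor, Semester} here but is not a superkey — split on Instructor → Semester, giving {Instructor, Semester} and {Grade, Instructor, RoomNo, StudentID}.
{Instructor, Semester} has no BCNF violation.
{Grade, Instructor, RoomNo, StudentID} has no BCNF violation.

{Credits, Grade, StudentID}; {Grade, Instructor, RoomNo, StudentID}; {Instructor, Semester}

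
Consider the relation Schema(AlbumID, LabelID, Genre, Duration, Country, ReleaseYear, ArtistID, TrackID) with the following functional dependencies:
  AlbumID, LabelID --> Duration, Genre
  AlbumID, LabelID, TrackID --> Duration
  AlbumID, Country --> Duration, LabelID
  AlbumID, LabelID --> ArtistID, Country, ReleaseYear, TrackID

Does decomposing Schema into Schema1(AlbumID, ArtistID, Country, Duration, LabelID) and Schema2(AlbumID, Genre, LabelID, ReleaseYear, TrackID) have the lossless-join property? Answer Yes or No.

The shared attributes are {AlbumID, LabelID} and {AlbumID, LabelID}⁺ = {AlbumID, ArtistID, Country, Duration, Genre, LabelID, ReleaseYear, TrackID}.
Since Schema1 ⊆ {AlbumID, ArtistID, Country, Duration, Genre, LabelID, ReleaseYear, TrackID}, the intersection is a superkey of Schema1; the decomposition is lossless.

Yes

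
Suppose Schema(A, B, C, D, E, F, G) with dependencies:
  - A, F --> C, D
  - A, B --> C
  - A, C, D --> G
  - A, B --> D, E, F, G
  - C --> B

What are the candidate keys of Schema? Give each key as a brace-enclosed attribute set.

Attributes never on any right-hand side: {A} — every candidate key must contain it.
Closure of {A, B} is {A, B, C, D, E, F, G}, the whole schema; {A, B} is a candidate key.
Closure of {A, C} is {A, B, C, D, E, F, G}, the whole schema; {A, C} is a candidate key.
Closure of {A, F} is {A, B, C, D, E, F, G}, the whole schema; {A, F} is a candidate key.
These are minimal and exhaustive — every other superkey contains one of them.

{A, B}, {A, C}, {A, F}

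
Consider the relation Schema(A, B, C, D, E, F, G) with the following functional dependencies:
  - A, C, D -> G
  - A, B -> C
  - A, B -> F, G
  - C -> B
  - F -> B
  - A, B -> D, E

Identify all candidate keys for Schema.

{A, B}, {A, C}, {A, F}

No FD produces {A}, so it must be in every candidate key.
{A, B}⁺ = {A, B, C, D, E, F, G} — all of the relation — so {A, B} is a candidate key.
{A, C}⁺ = {A, B, C, D, E, F, G} — all of the relation — so {A, C} is a candidate key.
{A, F}⁺ = {A, B, C, D, E, F, G} — all of the relation — so {A, F} is a candidate key.
Any other superkey properly contains one of these, so there are no further candidate keys.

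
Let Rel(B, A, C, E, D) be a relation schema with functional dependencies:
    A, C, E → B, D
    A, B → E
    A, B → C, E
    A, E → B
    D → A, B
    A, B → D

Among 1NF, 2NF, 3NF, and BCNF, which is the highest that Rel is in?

Candidate keys: {A, B}, {A, E}, {D}. Prime attributes: {A, B, D, E}.
Every FD has a superkey on the left, so the relation is in BCNF.

BCNF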